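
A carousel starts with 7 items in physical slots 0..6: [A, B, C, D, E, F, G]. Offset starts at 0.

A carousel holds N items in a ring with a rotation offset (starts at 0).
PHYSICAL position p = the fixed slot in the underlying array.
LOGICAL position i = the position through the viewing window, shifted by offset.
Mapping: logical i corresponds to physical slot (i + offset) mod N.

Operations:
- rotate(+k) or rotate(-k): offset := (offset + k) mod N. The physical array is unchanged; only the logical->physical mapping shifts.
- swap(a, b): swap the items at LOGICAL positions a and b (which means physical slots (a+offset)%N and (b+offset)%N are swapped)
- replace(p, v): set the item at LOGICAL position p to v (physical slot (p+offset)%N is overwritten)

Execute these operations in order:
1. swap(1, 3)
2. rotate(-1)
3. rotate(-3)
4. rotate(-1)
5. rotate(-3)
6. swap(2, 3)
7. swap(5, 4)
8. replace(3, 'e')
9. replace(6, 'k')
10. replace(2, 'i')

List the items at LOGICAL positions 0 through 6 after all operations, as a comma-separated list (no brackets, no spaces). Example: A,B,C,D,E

Answer: G,A,i,e,E,B,k

Derivation:
After op 1 (swap(1, 3)): offset=0, physical=[A,D,C,B,E,F,G], logical=[A,D,C,B,E,F,G]
After op 2 (rotate(-1)): offset=6, physical=[A,D,C,B,E,F,G], logical=[G,A,D,C,B,E,F]
After op 3 (rotate(-3)): offset=3, physical=[A,D,C,B,E,F,G], logical=[B,E,F,G,A,D,C]
After op 4 (rotate(-1)): offset=2, physical=[A,D,C,B,E,F,G], logical=[C,B,E,F,G,A,D]
After op 5 (rotate(-3)): offset=6, physical=[A,D,C,B,E,F,G], logical=[G,A,D,C,B,E,F]
After op 6 (swap(2, 3)): offset=6, physical=[A,C,D,B,E,F,G], logical=[G,A,C,D,B,E,F]
After op 7 (swap(5, 4)): offset=6, physical=[A,C,D,E,B,F,G], logical=[G,A,C,D,E,B,F]
After op 8 (replace(3, 'e')): offset=6, physical=[A,C,e,E,B,F,G], logical=[G,A,C,e,E,B,F]
After op 9 (replace(6, 'k')): offset=6, physical=[A,C,e,E,B,k,G], logical=[G,A,C,e,E,B,k]
After op 10 (replace(2, 'i')): offset=6, physical=[A,i,e,E,B,k,G], logical=[G,A,i,e,E,B,k]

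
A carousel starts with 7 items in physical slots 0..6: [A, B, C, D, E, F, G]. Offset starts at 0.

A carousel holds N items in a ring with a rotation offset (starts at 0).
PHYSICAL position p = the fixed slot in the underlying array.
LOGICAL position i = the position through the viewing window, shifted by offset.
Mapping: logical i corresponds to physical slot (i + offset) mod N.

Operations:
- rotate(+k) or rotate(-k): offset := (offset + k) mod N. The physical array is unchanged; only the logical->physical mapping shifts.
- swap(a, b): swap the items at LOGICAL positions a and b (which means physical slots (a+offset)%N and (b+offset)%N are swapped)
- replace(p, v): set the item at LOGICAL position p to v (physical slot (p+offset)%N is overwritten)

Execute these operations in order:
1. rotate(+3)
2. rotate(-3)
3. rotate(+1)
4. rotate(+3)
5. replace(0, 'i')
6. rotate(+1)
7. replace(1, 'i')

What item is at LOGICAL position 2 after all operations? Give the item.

After op 1 (rotate(+3)): offset=3, physical=[A,B,C,D,E,F,G], logical=[D,E,F,G,A,B,C]
After op 2 (rotate(-3)): offset=0, physical=[A,B,C,D,E,F,G], logical=[A,B,C,D,E,F,G]
After op 3 (rotate(+1)): offset=1, physical=[A,B,C,D,E,F,G], logical=[B,C,D,E,F,G,A]
After op 4 (rotate(+3)): offset=4, physical=[A,B,C,D,E,F,G], logical=[E,F,G,A,B,C,D]
After op 5 (replace(0, 'i')): offset=4, physical=[A,B,C,D,i,F,G], logical=[i,F,G,A,B,C,D]
After op 6 (rotate(+1)): offset=5, physical=[A,B,C,D,i,F,G], logical=[F,G,A,B,C,D,i]
After op 7 (replace(1, 'i')): offset=5, physical=[A,B,C,D,i,F,i], logical=[F,i,A,B,C,D,i]

Answer: A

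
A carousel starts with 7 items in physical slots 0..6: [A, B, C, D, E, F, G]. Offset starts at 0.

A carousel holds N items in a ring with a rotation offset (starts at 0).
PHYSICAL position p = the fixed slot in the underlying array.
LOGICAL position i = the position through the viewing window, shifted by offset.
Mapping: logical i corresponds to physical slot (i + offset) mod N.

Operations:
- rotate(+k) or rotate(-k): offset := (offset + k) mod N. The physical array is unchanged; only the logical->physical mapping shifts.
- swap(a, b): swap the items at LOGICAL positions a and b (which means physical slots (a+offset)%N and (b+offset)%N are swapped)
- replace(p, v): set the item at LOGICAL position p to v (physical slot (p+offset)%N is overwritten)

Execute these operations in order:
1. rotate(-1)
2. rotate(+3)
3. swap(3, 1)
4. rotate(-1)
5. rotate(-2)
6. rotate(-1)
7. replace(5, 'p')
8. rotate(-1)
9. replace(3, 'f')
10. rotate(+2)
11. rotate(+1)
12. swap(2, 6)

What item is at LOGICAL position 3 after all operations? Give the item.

Answer: p

Derivation:
After op 1 (rotate(-1)): offset=6, physical=[A,B,C,D,E,F,G], logical=[G,A,B,C,D,E,F]
After op 2 (rotate(+3)): offset=2, physical=[A,B,C,D,E,F,G], logical=[C,D,E,F,G,A,B]
After op 3 (swap(3, 1)): offset=2, physical=[A,B,C,F,E,D,G], logical=[C,F,E,D,G,A,B]
After op 4 (rotate(-1)): offset=1, physical=[A,B,C,F,E,D,G], logical=[B,C,F,E,D,G,A]
After op 5 (rotate(-2)): offset=6, physical=[A,B,C,F,E,D,G], logical=[G,A,B,C,F,E,D]
After op 6 (rotate(-1)): offset=5, physical=[A,B,C,F,E,D,G], logical=[D,G,A,B,C,F,E]
After op 7 (replace(5, 'p')): offset=5, physical=[A,B,C,p,E,D,G], logical=[D,G,A,B,C,p,E]
After op 8 (rotate(-1)): offset=4, physical=[A,B,C,p,E,D,G], logical=[E,D,G,A,B,C,p]
After op 9 (replace(3, 'f')): offset=4, physical=[f,B,C,p,E,D,G], logical=[E,D,G,f,B,C,p]
After op 10 (rotate(+2)): offset=6, physical=[f,B,C,p,E,D,G], logical=[G,f,B,C,p,E,D]
After op 11 (rotate(+1)): offset=0, physical=[f,B,C,p,E,D,G], logical=[f,B,C,p,E,D,G]
After op 12 (swap(2, 6)): offset=0, physical=[f,B,G,p,E,D,C], logical=[f,B,G,p,E,D,C]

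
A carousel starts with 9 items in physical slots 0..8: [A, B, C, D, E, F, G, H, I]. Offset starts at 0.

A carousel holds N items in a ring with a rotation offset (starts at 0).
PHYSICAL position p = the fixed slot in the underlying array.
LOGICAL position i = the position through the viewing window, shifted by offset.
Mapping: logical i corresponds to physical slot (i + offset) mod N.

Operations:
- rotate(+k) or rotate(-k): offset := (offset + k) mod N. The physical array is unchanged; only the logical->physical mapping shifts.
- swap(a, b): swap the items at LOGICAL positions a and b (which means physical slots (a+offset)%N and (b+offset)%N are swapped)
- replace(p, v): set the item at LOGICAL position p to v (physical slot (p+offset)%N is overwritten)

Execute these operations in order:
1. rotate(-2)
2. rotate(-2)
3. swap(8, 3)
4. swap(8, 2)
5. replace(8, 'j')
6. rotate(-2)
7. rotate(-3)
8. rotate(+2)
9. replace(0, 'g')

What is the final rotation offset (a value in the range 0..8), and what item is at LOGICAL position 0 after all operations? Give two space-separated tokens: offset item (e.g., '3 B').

Answer: 2 g

Derivation:
After op 1 (rotate(-2)): offset=7, physical=[A,B,C,D,E,F,G,H,I], logical=[H,I,A,B,C,D,E,F,G]
After op 2 (rotate(-2)): offset=5, physical=[A,B,C,D,E,F,G,H,I], logical=[F,G,H,I,A,B,C,D,E]
After op 3 (swap(8, 3)): offset=5, physical=[A,B,C,D,I,F,G,H,E], logical=[F,G,H,E,A,B,C,D,I]
After op 4 (swap(8, 2)): offset=5, physical=[A,B,C,D,H,F,G,I,E], logical=[F,G,I,E,A,B,C,D,H]
After op 5 (replace(8, 'j')): offset=5, physical=[A,B,C,D,j,F,G,I,E], logical=[F,G,I,E,A,B,C,D,j]
After op 6 (rotate(-2)): offset=3, physical=[A,B,C,D,j,F,G,I,E], logical=[D,j,F,G,I,E,A,B,C]
After op 7 (rotate(-3)): offset=0, physical=[A,B,C,D,j,F,G,I,E], logical=[A,B,C,D,j,F,G,I,E]
After op 8 (rotate(+2)): offset=2, physical=[A,B,C,D,j,F,G,I,E], logical=[C,D,j,F,G,I,E,A,B]
After op 9 (replace(0, 'g')): offset=2, physical=[A,B,g,D,j,F,G,I,E], logical=[g,D,j,F,G,I,E,A,B]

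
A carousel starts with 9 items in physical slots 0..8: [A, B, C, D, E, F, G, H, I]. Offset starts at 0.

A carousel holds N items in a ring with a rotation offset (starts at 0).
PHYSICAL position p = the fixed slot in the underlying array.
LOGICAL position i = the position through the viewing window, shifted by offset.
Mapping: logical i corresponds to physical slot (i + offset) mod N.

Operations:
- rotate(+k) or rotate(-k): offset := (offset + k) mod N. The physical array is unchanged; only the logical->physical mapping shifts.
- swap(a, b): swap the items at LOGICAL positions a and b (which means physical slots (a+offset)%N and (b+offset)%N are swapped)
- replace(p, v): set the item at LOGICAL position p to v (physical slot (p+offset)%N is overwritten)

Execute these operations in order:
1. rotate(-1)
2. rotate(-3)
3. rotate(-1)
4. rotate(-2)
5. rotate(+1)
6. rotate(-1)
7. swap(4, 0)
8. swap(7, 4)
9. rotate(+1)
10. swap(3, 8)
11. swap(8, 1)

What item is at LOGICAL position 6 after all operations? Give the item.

Answer: C

Derivation:
After op 1 (rotate(-1)): offset=8, physical=[A,B,C,D,E,F,G,H,I], logical=[I,A,B,C,D,E,F,G,H]
After op 2 (rotate(-3)): offset=5, physical=[A,B,C,D,E,F,G,H,I], logical=[F,G,H,I,A,B,C,D,E]
After op 3 (rotate(-1)): offset=4, physical=[A,B,C,D,E,F,G,H,I], logical=[E,F,G,H,I,A,B,C,D]
After op 4 (rotate(-2)): offset=2, physical=[A,B,C,D,E,F,G,H,I], logical=[C,D,E,F,G,H,I,A,B]
After op 5 (rotate(+1)): offset=3, physical=[A,B,C,D,E,F,G,H,I], logical=[D,E,F,G,H,I,A,B,C]
After op 6 (rotate(-1)): offset=2, physical=[A,B,C,D,E,F,G,H,I], logical=[C,D,E,F,G,H,I,A,B]
After op 7 (swap(4, 0)): offset=2, physical=[A,B,G,D,E,F,C,H,I], logical=[G,D,E,F,C,H,I,A,B]
After op 8 (swap(7, 4)): offset=2, physical=[C,B,G,D,E,F,A,H,I], logical=[G,D,E,F,A,H,I,C,B]
After op 9 (rotate(+1)): offset=3, physical=[C,B,G,D,E,F,A,H,I], logical=[D,E,F,A,H,I,C,B,G]
After op 10 (swap(3, 8)): offset=3, physical=[C,B,A,D,E,F,G,H,I], logical=[D,E,F,G,H,I,C,B,A]
After op 11 (swap(8, 1)): offset=3, physical=[C,B,E,D,A,F,G,H,I], logical=[D,A,F,G,H,I,C,B,E]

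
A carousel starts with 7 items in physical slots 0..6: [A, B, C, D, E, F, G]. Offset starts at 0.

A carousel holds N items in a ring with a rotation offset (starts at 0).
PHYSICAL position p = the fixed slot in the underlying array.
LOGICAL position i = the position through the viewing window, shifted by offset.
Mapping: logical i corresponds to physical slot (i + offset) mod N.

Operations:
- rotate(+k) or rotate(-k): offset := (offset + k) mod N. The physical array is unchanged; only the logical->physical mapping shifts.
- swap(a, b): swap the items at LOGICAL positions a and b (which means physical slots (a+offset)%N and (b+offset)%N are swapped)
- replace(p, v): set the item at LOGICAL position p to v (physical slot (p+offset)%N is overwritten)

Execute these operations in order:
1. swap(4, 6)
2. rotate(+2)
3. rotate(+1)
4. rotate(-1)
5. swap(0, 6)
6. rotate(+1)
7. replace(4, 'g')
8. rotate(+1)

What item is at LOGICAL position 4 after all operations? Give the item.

After op 1 (swap(4, 6)): offset=0, physical=[A,B,C,D,G,F,E], logical=[A,B,C,D,G,F,E]
After op 2 (rotate(+2)): offset=2, physical=[A,B,C,D,G,F,E], logical=[C,D,G,F,E,A,B]
After op 3 (rotate(+1)): offset=3, physical=[A,B,C,D,G,F,E], logical=[D,G,F,E,A,B,C]
After op 4 (rotate(-1)): offset=2, physical=[A,B,C,D,G,F,E], logical=[C,D,G,F,E,A,B]
After op 5 (swap(0, 6)): offset=2, physical=[A,C,B,D,G,F,E], logical=[B,D,G,F,E,A,C]
After op 6 (rotate(+1)): offset=3, physical=[A,C,B,D,G,F,E], logical=[D,G,F,E,A,C,B]
After op 7 (replace(4, 'g')): offset=3, physical=[g,C,B,D,G,F,E], logical=[D,G,F,E,g,C,B]
After op 8 (rotate(+1)): offset=4, physical=[g,C,B,D,G,F,E], logical=[G,F,E,g,C,B,D]

Answer: C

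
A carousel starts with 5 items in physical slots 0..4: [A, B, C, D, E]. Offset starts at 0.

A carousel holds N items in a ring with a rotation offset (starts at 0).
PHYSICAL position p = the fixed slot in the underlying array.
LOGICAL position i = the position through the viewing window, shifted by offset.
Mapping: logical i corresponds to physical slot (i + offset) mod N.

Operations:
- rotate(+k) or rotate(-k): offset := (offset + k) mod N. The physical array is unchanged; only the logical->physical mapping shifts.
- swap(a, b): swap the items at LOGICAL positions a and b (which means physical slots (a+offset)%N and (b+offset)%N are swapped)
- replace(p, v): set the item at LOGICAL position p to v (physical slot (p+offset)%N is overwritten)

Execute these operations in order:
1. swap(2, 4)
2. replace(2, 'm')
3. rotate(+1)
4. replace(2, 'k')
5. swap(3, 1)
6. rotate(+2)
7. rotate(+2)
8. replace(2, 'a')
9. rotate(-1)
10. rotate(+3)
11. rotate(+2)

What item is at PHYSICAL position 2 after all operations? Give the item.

After op 1 (swap(2, 4)): offset=0, physical=[A,B,E,D,C], logical=[A,B,E,D,C]
After op 2 (replace(2, 'm')): offset=0, physical=[A,B,m,D,C], logical=[A,B,m,D,C]
After op 3 (rotate(+1)): offset=1, physical=[A,B,m,D,C], logical=[B,m,D,C,A]
After op 4 (replace(2, 'k')): offset=1, physical=[A,B,m,k,C], logical=[B,m,k,C,A]
After op 5 (swap(3, 1)): offset=1, physical=[A,B,C,k,m], logical=[B,C,k,m,A]
After op 6 (rotate(+2)): offset=3, physical=[A,B,C,k,m], logical=[k,m,A,B,C]
After op 7 (rotate(+2)): offset=0, physical=[A,B,C,k,m], logical=[A,B,C,k,m]
After op 8 (replace(2, 'a')): offset=0, physical=[A,B,a,k,m], logical=[A,B,a,k,m]
After op 9 (rotate(-1)): offset=4, physical=[A,B,a,k,m], logical=[m,A,B,a,k]
After op 10 (rotate(+3)): offset=2, physical=[A,B,a,k,m], logical=[a,k,m,A,B]
After op 11 (rotate(+2)): offset=4, physical=[A,B,a,k,m], logical=[m,A,B,a,k]

Answer: a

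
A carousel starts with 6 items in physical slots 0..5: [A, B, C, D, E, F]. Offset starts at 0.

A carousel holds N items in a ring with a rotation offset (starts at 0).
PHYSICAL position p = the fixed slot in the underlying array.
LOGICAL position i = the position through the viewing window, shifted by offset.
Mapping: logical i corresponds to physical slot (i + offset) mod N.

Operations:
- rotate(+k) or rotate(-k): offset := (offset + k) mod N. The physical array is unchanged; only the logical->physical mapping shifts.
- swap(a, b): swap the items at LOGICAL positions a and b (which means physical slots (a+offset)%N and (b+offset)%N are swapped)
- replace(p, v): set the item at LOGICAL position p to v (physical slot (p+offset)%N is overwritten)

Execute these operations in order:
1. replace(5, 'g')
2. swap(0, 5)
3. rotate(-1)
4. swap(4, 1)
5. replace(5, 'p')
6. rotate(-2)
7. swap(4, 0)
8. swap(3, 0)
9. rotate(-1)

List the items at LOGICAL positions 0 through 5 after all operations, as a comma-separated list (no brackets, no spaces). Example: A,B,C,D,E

After op 1 (replace(5, 'g')): offset=0, physical=[A,B,C,D,E,g], logical=[A,B,C,D,E,g]
After op 2 (swap(0, 5)): offset=0, physical=[g,B,C,D,E,A], logical=[g,B,C,D,E,A]
After op 3 (rotate(-1)): offset=5, physical=[g,B,C,D,E,A], logical=[A,g,B,C,D,E]
After op 4 (swap(4, 1)): offset=5, physical=[D,B,C,g,E,A], logical=[A,D,B,C,g,E]
After op 5 (replace(5, 'p')): offset=5, physical=[D,B,C,g,p,A], logical=[A,D,B,C,g,p]
After op 6 (rotate(-2)): offset=3, physical=[D,B,C,g,p,A], logical=[g,p,A,D,B,C]
After op 7 (swap(4, 0)): offset=3, physical=[D,g,C,B,p,A], logical=[B,p,A,D,g,C]
After op 8 (swap(3, 0)): offset=3, physical=[B,g,C,D,p,A], logical=[D,p,A,B,g,C]
After op 9 (rotate(-1)): offset=2, physical=[B,g,C,D,p,A], logical=[C,D,p,A,B,g]

Answer: C,D,p,A,B,g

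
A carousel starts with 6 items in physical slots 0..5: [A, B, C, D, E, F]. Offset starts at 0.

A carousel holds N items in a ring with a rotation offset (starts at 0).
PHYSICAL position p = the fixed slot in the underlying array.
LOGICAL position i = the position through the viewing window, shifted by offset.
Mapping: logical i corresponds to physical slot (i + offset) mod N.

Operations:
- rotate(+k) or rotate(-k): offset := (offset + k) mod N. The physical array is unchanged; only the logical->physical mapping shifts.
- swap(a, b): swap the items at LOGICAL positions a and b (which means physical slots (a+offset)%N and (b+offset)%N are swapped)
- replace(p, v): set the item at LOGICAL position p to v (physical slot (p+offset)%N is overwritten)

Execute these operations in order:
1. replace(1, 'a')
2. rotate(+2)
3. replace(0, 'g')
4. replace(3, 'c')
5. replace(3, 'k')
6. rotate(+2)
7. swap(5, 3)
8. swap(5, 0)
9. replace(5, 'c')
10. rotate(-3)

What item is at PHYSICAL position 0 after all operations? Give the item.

Answer: A

Derivation:
After op 1 (replace(1, 'a')): offset=0, physical=[A,a,C,D,E,F], logical=[A,a,C,D,E,F]
After op 2 (rotate(+2)): offset=2, physical=[A,a,C,D,E,F], logical=[C,D,E,F,A,a]
After op 3 (replace(0, 'g')): offset=2, physical=[A,a,g,D,E,F], logical=[g,D,E,F,A,a]
After op 4 (replace(3, 'c')): offset=2, physical=[A,a,g,D,E,c], logical=[g,D,E,c,A,a]
After op 5 (replace(3, 'k')): offset=2, physical=[A,a,g,D,E,k], logical=[g,D,E,k,A,a]
After op 6 (rotate(+2)): offset=4, physical=[A,a,g,D,E,k], logical=[E,k,A,a,g,D]
After op 7 (swap(5, 3)): offset=4, physical=[A,D,g,a,E,k], logical=[E,k,A,D,g,a]
After op 8 (swap(5, 0)): offset=4, physical=[A,D,g,E,a,k], logical=[a,k,A,D,g,E]
After op 9 (replace(5, 'c')): offset=4, physical=[A,D,g,c,a,k], logical=[a,k,A,D,g,c]
After op 10 (rotate(-3)): offset=1, physical=[A,D,g,c,a,k], logical=[D,g,c,a,k,A]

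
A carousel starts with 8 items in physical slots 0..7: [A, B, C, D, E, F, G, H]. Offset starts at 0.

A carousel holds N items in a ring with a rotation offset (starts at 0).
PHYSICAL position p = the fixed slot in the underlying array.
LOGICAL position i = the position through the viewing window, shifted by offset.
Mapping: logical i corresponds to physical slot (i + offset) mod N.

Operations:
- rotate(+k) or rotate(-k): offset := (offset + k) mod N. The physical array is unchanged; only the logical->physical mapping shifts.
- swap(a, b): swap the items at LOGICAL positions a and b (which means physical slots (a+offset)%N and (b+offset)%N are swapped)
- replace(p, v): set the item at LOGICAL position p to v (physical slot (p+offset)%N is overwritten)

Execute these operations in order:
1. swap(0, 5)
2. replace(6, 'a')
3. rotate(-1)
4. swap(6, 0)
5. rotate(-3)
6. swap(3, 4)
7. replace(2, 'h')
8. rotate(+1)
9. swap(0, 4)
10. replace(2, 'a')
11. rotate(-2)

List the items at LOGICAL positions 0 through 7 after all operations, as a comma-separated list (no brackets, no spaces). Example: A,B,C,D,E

After op 1 (swap(0, 5)): offset=0, physical=[F,B,C,D,E,A,G,H], logical=[F,B,C,D,E,A,G,H]
After op 2 (replace(6, 'a')): offset=0, physical=[F,B,C,D,E,A,a,H], logical=[F,B,C,D,E,A,a,H]
After op 3 (rotate(-1)): offset=7, physical=[F,B,C,D,E,A,a,H], logical=[H,F,B,C,D,E,A,a]
After op 4 (swap(6, 0)): offset=7, physical=[F,B,C,D,E,H,a,A], logical=[A,F,B,C,D,E,H,a]
After op 5 (rotate(-3)): offset=4, physical=[F,B,C,D,E,H,a,A], logical=[E,H,a,A,F,B,C,D]
After op 6 (swap(3, 4)): offset=4, physical=[A,B,C,D,E,H,a,F], logical=[E,H,a,F,A,B,C,D]
After op 7 (replace(2, 'h')): offset=4, physical=[A,B,C,D,E,H,h,F], logical=[E,H,h,F,A,B,C,D]
After op 8 (rotate(+1)): offset=5, physical=[A,B,C,D,E,H,h,F], logical=[H,h,F,A,B,C,D,E]
After op 9 (swap(0, 4)): offset=5, physical=[A,H,C,D,E,B,h,F], logical=[B,h,F,A,H,C,D,E]
After op 10 (replace(2, 'a')): offset=5, physical=[A,H,C,D,E,B,h,a], logical=[B,h,a,A,H,C,D,E]
After op 11 (rotate(-2)): offset=3, physical=[A,H,C,D,E,B,h,a], logical=[D,E,B,h,a,A,H,C]

Answer: D,E,B,h,a,A,H,C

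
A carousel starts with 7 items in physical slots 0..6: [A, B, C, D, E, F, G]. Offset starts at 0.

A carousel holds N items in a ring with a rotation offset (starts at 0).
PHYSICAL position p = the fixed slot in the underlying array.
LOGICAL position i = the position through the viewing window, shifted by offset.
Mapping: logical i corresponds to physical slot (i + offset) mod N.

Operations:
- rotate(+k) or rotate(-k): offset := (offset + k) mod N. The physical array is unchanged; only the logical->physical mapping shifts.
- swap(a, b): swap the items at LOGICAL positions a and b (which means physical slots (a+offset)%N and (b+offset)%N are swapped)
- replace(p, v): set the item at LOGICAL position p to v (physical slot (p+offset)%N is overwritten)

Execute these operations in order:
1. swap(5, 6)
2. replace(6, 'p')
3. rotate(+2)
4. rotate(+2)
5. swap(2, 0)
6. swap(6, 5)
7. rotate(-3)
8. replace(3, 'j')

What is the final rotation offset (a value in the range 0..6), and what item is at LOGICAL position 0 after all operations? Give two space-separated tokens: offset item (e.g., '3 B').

After op 1 (swap(5, 6)): offset=0, physical=[A,B,C,D,E,G,F], logical=[A,B,C,D,E,G,F]
After op 2 (replace(6, 'p')): offset=0, physical=[A,B,C,D,E,G,p], logical=[A,B,C,D,E,G,p]
After op 3 (rotate(+2)): offset=2, physical=[A,B,C,D,E,G,p], logical=[C,D,E,G,p,A,B]
After op 4 (rotate(+2)): offset=4, physical=[A,B,C,D,E,G,p], logical=[E,G,p,A,B,C,D]
After op 5 (swap(2, 0)): offset=4, physical=[A,B,C,D,p,G,E], logical=[p,G,E,A,B,C,D]
After op 6 (swap(6, 5)): offset=4, physical=[A,B,D,C,p,G,E], logical=[p,G,E,A,B,D,C]
After op 7 (rotate(-3)): offset=1, physical=[A,B,D,C,p,G,E], logical=[B,D,C,p,G,E,A]
After op 8 (replace(3, 'j')): offset=1, physical=[A,B,D,C,j,G,E], logical=[B,D,C,j,G,E,A]

Answer: 1 B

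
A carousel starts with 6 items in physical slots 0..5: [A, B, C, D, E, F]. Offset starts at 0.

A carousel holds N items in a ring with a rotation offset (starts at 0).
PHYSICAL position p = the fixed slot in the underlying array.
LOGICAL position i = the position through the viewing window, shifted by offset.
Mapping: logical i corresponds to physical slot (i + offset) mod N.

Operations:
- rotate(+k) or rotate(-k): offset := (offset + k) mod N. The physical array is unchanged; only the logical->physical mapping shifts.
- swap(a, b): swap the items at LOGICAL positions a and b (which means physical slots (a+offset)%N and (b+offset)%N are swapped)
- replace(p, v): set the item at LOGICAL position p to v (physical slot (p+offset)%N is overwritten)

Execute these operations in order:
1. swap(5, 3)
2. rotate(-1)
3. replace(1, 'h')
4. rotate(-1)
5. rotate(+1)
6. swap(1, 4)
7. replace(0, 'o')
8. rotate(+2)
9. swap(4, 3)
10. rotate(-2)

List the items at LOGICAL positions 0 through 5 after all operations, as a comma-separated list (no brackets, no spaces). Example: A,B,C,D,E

Answer: E,F,B,C,h,o

Derivation:
After op 1 (swap(5, 3)): offset=0, physical=[A,B,C,F,E,D], logical=[A,B,C,F,E,D]
After op 2 (rotate(-1)): offset=5, physical=[A,B,C,F,E,D], logical=[D,A,B,C,F,E]
After op 3 (replace(1, 'h')): offset=5, physical=[h,B,C,F,E,D], logical=[D,h,B,C,F,E]
After op 4 (rotate(-1)): offset=4, physical=[h,B,C,F,E,D], logical=[E,D,h,B,C,F]
After op 5 (rotate(+1)): offset=5, physical=[h,B,C,F,E,D], logical=[D,h,B,C,F,E]
After op 6 (swap(1, 4)): offset=5, physical=[F,B,C,h,E,D], logical=[D,F,B,C,h,E]
After op 7 (replace(0, 'o')): offset=5, physical=[F,B,C,h,E,o], logical=[o,F,B,C,h,E]
After op 8 (rotate(+2)): offset=1, physical=[F,B,C,h,E,o], logical=[B,C,h,E,o,F]
After op 9 (swap(4, 3)): offset=1, physical=[F,B,C,h,o,E], logical=[B,C,h,o,E,F]
After op 10 (rotate(-2)): offset=5, physical=[F,B,C,h,o,E], logical=[E,F,B,C,h,o]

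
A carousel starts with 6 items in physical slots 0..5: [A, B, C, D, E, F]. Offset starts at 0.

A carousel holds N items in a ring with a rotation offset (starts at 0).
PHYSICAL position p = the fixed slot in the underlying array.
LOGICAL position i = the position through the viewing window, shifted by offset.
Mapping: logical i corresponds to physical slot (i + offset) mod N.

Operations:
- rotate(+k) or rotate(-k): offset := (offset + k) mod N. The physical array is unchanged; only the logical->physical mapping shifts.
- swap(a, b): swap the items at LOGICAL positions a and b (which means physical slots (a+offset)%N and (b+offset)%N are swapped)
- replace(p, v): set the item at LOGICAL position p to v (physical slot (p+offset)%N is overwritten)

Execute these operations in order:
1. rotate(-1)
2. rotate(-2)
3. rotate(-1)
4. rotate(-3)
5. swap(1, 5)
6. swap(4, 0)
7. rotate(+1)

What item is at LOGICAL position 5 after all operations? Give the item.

Answer: D

Derivation:
After op 1 (rotate(-1)): offset=5, physical=[A,B,C,D,E,F], logical=[F,A,B,C,D,E]
After op 2 (rotate(-2)): offset=3, physical=[A,B,C,D,E,F], logical=[D,E,F,A,B,C]
After op 3 (rotate(-1)): offset=2, physical=[A,B,C,D,E,F], logical=[C,D,E,F,A,B]
After op 4 (rotate(-3)): offset=5, physical=[A,B,C,D,E,F], logical=[F,A,B,C,D,E]
After op 5 (swap(1, 5)): offset=5, physical=[E,B,C,D,A,F], logical=[F,E,B,C,D,A]
After op 6 (swap(4, 0)): offset=5, physical=[E,B,C,F,A,D], logical=[D,E,B,C,F,A]
After op 7 (rotate(+1)): offset=0, physical=[E,B,C,F,A,D], logical=[E,B,C,F,A,D]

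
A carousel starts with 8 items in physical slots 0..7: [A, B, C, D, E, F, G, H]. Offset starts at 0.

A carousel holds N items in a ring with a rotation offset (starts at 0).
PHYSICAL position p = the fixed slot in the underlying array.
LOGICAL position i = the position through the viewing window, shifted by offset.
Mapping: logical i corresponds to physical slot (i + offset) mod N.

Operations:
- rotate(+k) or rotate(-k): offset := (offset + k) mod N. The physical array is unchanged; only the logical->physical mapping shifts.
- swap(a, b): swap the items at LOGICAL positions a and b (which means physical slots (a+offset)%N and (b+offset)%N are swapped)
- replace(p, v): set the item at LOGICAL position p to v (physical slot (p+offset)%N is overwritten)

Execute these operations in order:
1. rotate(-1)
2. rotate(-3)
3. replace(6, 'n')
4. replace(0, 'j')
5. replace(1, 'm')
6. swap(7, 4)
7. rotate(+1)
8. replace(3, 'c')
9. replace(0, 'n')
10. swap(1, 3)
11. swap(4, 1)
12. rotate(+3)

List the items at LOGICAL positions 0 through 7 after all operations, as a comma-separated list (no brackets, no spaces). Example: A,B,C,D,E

Answer: G,c,n,A,j,n,B,H

Derivation:
After op 1 (rotate(-1)): offset=7, physical=[A,B,C,D,E,F,G,H], logical=[H,A,B,C,D,E,F,G]
After op 2 (rotate(-3)): offset=4, physical=[A,B,C,D,E,F,G,H], logical=[E,F,G,H,A,B,C,D]
After op 3 (replace(6, 'n')): offset=4, physical=[A,B,n,D,E,F,G,H], logical=[E,F,G,H,A,B,n,D]
After op 4 (replace(0, 'j')): offset=4, physical=[A,B,n,D,j,F,G,H], logical=[j,F,G,H,A,B,n,D]
After op 5 (replace(1, 'm')): offset=4, physical=[A,B,n,D,j,m,G,H], logical=[j,m,G,H,A,B,n,D]
After op 6 (swap(7, 4)): offset=4, physical=[D,B,n,A,j,m,G,H], logical=[j,m,G,H,D,B,n,A]
After op 7 (rotate(+1)): offset=5, physical=[D,B,n,A,j,m,G,H], logical=[m,G,H,D,B,n,A,j]
After op 8 (replace(3, 'c')): offset=5, physical=[c,B,n,A,j,m,G,H], logical=[m,G,H,c,B,n,A,j]
After op 9 (replace(0, 'n')): offset=5, physical=[c,B,n,A,j,n,G,H], logical=[n,G,H,c,B,n,A,j]
After op 10 (swap(1, 3)): offset=5, physical=[G,B,n,A,j,n,c,H], logical=[n,c,H,G,B,n,A,j]
After op 11 (swap(4, 1)): offset=5, physical=[G,c,n,A,j,n,B,H], logical=[n,B,H,G,c,n,A,j]
After op 12 (rotate(+3)): offset=0, physical=[G,c,n,A,j,n,B,H], logical=[G,c,n,A,j,n,B,H]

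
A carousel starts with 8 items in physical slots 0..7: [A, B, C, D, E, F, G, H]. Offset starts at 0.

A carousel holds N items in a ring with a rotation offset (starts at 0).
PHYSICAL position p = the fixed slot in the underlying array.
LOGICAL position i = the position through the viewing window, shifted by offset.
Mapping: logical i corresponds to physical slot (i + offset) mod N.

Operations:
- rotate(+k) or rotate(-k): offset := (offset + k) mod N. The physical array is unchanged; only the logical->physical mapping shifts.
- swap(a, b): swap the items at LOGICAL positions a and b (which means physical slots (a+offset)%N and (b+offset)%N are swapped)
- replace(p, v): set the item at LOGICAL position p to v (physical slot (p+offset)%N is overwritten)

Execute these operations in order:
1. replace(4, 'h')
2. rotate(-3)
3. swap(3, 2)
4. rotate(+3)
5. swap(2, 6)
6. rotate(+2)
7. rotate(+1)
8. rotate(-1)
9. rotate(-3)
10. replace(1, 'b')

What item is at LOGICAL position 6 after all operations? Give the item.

After op 1 (replace(4, 'h')): offset=0, physical=[A,B,C,D,h,F,G,H], logical=[A,B,C,D,h,F,G,H]
After op 2 (rotate(-3)): offset=5, physical=[A,B,C,D,h,F,G,H], logical=[F,G,H,A,B,C,D,h]
After op 3 (swap(3, 2)): offset=5, physical=[H,B,C,D,h,F,G,A], logical=[F,G,A,H,B,C,D,h]
After op 4 (rotate(+3)): offset=0, physical=[H,B,C,D,h,F,G,A], logical=[H,B,C,D,h,F,G,A]
After op 5 (swap(2, 6)): offset=0, physical=[H,B,G,D,h,F,C,A], logical=[H,B,G,D,h,F,C,A]
After op 6 (rotate(+2)): offset=2, physical=[H,B,G,D,h,F,C,A], logical=[G,D,h,F,C,A,H,B]
After op 7 (rotate(+1)): offset=3, physical=[H,B,G,D,h,F,C,A], logical=[D,h,F,C,A,H,B,G]
After op 8 (rotate(-1)): offset=2, physical=[H,B,G,D,h,F,C,A], logical=[G,D,h,F,C,A,H,B]
After op 9 (rotate(-3)): offset=7, physical=[H,B,G,D,h,F,C,A], logical=[A,H,B,G,D,h,F,C]
After op 10 (replace(1, 'b')): offset=7, physical=[b,B,G,D,h,F,C,A], logical=[A,b,B,G,D,h,F,C]

Answer: F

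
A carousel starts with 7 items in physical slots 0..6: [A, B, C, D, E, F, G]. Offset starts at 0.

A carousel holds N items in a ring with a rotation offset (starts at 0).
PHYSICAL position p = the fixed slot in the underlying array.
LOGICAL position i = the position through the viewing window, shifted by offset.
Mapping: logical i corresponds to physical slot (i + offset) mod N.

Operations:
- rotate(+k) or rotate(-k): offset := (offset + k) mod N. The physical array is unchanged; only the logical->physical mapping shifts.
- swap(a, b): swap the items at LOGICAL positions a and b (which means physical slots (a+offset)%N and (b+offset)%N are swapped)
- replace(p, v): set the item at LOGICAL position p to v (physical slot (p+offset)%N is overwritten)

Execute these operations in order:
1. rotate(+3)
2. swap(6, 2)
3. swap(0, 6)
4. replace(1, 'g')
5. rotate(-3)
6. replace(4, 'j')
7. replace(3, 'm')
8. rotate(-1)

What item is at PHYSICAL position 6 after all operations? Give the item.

After op 1 (rotate(+3)): offset=3, physical=[A,B,C,D,E,F,G], logical=[D,E,F,G,A,B,C]
After op 2 (swap(6, 2)): offset=3, physical=[A,B,F,D,E,C,G], logical=[D,E,C,G,A,B,F]
After op 3 (swap(0, 6)): offset=3, physical=[A,B,D,F,E,C,G], logical=[F,E,C,G,A,B,D]
After op 4 (replace(1, 'g')): offset=3, physical=[A,B,D,F,g,C,G], logical=[F,g,C,G,A,B,D]
After op 5 (rotate(-3)): offset=0, physical=[A,B,D,F,g,C,G], logical=[A,B,D,F,g,C,G]
After op 6 (replace(4, 'j')): offset=0, physical=[A,B,D,F,j,C,G], logical=[A,B,D,F,j,C,G]
After op 7 (replace(3, 'm')): offset=0, physical=[A,B,D,m,j,C,G], logical=[A,B,D,m,j,C,G]
After op 8 (rotate(-1)): offset=6, physical=[A,B,D,m,j,C,G], logical=[G,A,B,D,m,j,C]

Answer: G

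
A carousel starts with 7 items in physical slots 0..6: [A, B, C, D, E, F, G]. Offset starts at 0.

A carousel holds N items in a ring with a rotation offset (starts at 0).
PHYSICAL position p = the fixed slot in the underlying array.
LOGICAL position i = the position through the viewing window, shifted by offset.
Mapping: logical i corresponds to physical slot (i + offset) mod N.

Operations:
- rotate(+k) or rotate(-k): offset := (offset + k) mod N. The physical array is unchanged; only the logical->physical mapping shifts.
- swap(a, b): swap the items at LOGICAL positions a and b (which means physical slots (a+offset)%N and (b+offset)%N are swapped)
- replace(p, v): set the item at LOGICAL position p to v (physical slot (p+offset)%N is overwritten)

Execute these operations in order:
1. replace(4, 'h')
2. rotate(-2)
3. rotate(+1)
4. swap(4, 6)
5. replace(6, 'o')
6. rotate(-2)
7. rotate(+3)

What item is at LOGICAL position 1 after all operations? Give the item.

Answer: B

Derivation:
After op 1 (replace(4, 'h')): offset=0, physical=[A,B,C,D,h,F,G], logical=[A,B,C,D,h,F,G]
After op 2 (rotate(-2)): offset=5, physical=[A,B,C,D,h,F,G], logical=[F,G,A,B,C,D,h]
After op 3 (rotate(+1)): offset=6, physical=[A,B,C,D,h,F,G], logical=[G,A,B,C,D,h,F]
After op 4 (swap(4, 6)): offset=6, physical=[A,B,C,F,h,D,G], logical=[G,A,B,C,F,h,D]
After op 5 (replace(6, 'o')): offset=6, physical=[A,B,C,F,h,o,G], logical=[G,A,B,C,F,h,o]
After op 6 (rotate(-2)): offset=4, physical=[A,B,C,F,h,o,G], logical=[h,o,G,A,B,C,F]
After op 7 (rotate(+3)): offset=0, physical=[A,B,C,F,h,o,G], logical=[A,B,C,F,h,o,G]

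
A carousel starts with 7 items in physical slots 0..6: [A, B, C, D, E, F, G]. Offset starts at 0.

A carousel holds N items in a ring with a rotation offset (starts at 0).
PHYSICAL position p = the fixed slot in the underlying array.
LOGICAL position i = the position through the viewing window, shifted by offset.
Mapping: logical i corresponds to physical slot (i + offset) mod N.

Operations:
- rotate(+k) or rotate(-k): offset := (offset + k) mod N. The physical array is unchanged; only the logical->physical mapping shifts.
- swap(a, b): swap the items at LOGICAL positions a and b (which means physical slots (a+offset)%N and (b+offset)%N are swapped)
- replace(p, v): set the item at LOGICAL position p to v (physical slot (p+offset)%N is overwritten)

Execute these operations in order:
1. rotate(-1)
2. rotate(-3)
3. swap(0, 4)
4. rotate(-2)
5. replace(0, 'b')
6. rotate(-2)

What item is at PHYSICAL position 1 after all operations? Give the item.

Answer: b

Derivation:
After op 1 (rotate(-1)): offset=6, physical=[A,B,C,D,E,F,G], logical=[G,A,B,C,D,E,F]
After op 2 (rotate(-3)): offset=3, physical=[A,B,C,D,E,F,G], logical=[D,E,F,G,A,B,C]
After op 3 (swap(0, 4)): offset=3, physical=[D,B,C,A,E,F,G], logical=[A,E,F,G,D,B,C]
After op 4 (rotate(-2)): offset=1, physical=[D,B,C,A,E,F,G], logical=[B,C,A,E,F,G,D]
After op 5 (replace(0, 'b')): offset=1, physical=[D,b,C,A,E,F,G], logical=[b,C,A,E,F,G,D]
After op 6 (rotate(-2)): offset=6, physical=[D,b,C,A,E,F,G], logical=[G,D,b,C,A,E,F]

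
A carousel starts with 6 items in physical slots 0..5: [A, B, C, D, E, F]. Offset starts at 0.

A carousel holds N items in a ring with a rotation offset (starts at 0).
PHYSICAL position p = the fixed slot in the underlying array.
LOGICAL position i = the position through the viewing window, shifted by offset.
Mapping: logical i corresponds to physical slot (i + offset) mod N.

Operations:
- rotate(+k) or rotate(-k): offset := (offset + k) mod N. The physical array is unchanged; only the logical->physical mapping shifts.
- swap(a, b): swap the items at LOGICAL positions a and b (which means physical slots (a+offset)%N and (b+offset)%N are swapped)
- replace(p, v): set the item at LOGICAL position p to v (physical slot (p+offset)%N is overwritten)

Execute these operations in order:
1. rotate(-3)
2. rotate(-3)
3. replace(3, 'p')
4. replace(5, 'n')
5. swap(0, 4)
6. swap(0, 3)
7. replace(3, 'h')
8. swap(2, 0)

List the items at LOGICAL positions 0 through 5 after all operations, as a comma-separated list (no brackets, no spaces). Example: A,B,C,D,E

Answer: C,B,p,h,A,n

Derivation:
After op 1 (rotate(-3)): offset=3, physical=[A,B,C,D,E,F], logical=[D,E,F,A,B,C]
After op 2 (rotate(-3)): offset=0, physical=[A,B,C,D,E,F], logical=[A,B,C,D,E,F]
After op 3 (replace(3, 'p')): offset=0, physical=[A,B,C,p,E,F], logical=[A,B,C,p,E,F]
After op 4 (replace(5, 'n')): offset=0, physical=[A,B,C,p,E,n], logical=[A,B,C,p,E,n]
After op 5 (swap(0, 4)): offset=0, physical=[E,B,C,p,A,n], logical=[E,B,C,p,A,n]
After op 6 (swap(0, 3)): offset=0, physical=[p,B,C,E,A,n], logical=[p,B,C,E,A,n]
After op 7 (replace(3, 'h')): offset=0, physical=[p,B,C,h,A,n], logical=[p,B,C,h,A,n]
After op 8 (swap(2, 0)): offset=0, physical=[C,B,p,h,A,n], logical=[C,B,p,h,A,n]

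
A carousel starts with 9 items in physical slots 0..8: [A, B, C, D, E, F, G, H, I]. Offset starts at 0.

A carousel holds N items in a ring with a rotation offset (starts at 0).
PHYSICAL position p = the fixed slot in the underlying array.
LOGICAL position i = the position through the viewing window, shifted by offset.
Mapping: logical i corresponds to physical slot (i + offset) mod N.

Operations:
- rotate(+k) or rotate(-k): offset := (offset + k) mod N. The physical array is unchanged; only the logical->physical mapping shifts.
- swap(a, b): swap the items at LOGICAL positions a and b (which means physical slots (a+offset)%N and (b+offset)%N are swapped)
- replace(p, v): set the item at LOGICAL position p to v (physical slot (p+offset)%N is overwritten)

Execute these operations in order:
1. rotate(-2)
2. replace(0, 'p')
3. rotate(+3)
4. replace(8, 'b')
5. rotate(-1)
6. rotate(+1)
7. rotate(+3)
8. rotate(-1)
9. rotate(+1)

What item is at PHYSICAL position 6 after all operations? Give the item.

After op 1 (rotate(-2)): offset=7, physical=[A,B,C,D,E,F,G,H,I], logical=[H,I,A,B,C,D,E,F,G]
After op 2 (replace(0, 'p')): offset=7, physical=[A,B,C,D,E,F,G,p,I], logical=[p,I,A,B,C,D,E,F,G]
After op 3 (rotate(+3)): offset=1, physical=[A,B,C,D,E,F,G,p,I], logical=[B,C,D,E,F,G,p,I,A]
After op 4 (replace(8, 'b')): offset=1, physical=[b,B,C,D,E,F,G,p,I], logical=[B,C,D,E,F,G,p,I,b]
After op 5 (rotate(-1)): offset=0, physical=[b,B,C,D,E,F,G,p,I], logical=[b,B,C,D,E,F,G,p,I]
After op 6 (rotate(+1)): offset=1, physical=[b,B,C,D,E,F,G,p,I], logical=[B,C,D,E,F,G,p,I,b]
After op 7 (rotate(+3)): offset=4, physical=[b,B,C,D,E,F,G,p,I], logical=[E,F,G,p,I,b,B,C,D]
After op 8 (rotate(-1)): offset=3, physical=[b,B,C,D,E,F,G,p,I], logical=[D,E,F,G,p,I,b,B,C]
After op 9 (rotate(+1)): offset=4, physical=[b,B,C,D,E,F,G,p,I], logical=[E,F,G,p,I,b,B,C,D]

Answer: G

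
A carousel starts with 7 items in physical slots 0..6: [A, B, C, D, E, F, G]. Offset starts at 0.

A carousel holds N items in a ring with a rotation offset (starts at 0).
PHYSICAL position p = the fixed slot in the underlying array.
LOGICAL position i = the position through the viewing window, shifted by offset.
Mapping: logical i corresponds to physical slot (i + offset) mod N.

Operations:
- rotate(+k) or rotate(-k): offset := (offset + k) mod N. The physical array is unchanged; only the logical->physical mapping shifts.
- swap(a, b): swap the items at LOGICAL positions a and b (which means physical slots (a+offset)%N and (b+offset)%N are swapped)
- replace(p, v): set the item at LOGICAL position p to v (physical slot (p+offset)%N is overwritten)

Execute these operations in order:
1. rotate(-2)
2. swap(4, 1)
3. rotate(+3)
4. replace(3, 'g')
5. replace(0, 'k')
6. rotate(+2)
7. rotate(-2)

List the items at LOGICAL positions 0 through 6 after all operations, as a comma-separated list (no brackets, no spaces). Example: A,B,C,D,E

Answer: k,G,D,g,F,C,A

Derivation:
After op 1 (rotate(-2)): offset=5, physical=[A,B,C,D,E,F,G], logical=[F,G,A,B,C,D,E]
After op 2 (swap(4, 1)): offset=5, physical=[A,B,G,D,E,F,C], logical=[F,C,A,B,G,D,E]
After op 3 (rotate(+3)): offset=1, physical=[A,B,G,D,E,F,C], logical=[B,G,D,E,F,C,A]
After op 4 (replace(3, 'g')): offset=1, physical=[A,B,G,D,g,F,C], logical=[B,G,D,g,F,C,A]
After op 5 (replace(0, 'k')): offset=1, physical=[A,k,G,D,g,F,C], logical=[k,G,D,g,F,C,A]
After op 6 (rotate(+2)): offset=3, physical=[A,k,G,D,g,F,C], logical=[D,g,F,C,A,k,G]
After op 7 (rotate(-2)): offset=1, physical=[A,k,G,D,g,F,C], logical=[k,G,D,g,F,C,A]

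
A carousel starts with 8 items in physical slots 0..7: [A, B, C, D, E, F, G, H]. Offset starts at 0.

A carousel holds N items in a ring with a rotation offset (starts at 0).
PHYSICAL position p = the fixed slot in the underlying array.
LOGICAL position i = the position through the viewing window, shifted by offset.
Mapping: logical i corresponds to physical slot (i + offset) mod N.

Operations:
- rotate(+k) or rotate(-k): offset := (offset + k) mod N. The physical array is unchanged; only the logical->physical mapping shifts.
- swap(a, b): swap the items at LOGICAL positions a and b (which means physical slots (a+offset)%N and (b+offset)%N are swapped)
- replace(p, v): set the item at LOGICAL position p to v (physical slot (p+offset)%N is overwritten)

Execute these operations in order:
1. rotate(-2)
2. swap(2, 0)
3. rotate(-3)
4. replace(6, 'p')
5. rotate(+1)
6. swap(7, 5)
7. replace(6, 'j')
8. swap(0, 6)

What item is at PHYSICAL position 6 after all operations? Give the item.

Answer: A

Derivation:
After op 1 (rotate(-2)): offset=6, physical=[A,B,C,D,E,F,G,H], logical=[G,H,A,B,C,D,E,F]
After op 2 (swap(2, 0)): offset=6, physical=[G,B,C,D,E,F,A,H], logical=[A,H,G,B,C,D,E,F]
After op 3 (rotate(-3)): offset=3, physical=[G,B,C,D,E,F,A,H], logical=[D,E,F,A,H,G,B,C]
After op 4 (replace(6, 'p')): offset=3, physical=[G,p,C,D,E,F,A,H], logical=[D,E,F,A,H,G,p,C]
After op 5 (rotate(+1)): offset=4, physical=[G,p,C,D,E,F,A,H], logical=[E,F,A,H,G,p,C,D]
After op 6 (swap(7, 5)): offset=4, physical=[G,D,C,p,E,F,A,H], logical=[E,F,A,H,G,D,C,p]
After op 7 (replace(6, 'j')): offset=4, physical=[G,D,j,p,E,F,A,H], logical=[E,F,A,H,G,D,j,p]
After op 8 (swap(0, 6)): offset=4, physical=[G,D,E,p,j,F,A,H], logical=[j,F,A,H,G,D,E,p]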